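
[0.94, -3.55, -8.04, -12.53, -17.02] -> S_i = 0.94 + -4.49*i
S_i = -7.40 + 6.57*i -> [-7.4, -0.83, 5.74, 12.31, 18.88]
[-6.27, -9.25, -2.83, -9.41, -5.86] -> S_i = Random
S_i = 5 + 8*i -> [5, 13, 21, 29, 37]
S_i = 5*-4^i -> [5, -20, 80, -320, 1280]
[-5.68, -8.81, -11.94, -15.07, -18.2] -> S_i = -5.68 + -3.13*i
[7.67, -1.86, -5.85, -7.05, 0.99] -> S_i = Random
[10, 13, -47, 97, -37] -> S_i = Random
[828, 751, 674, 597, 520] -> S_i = 828 + -77*i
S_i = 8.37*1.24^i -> [8.37, 10.38, 12.87, 15.96, 19.79]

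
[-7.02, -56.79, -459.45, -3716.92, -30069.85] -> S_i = -7.02*8.09^i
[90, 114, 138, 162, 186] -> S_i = 90 + 24*i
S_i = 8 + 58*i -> [8, 66, 124, 182, 240]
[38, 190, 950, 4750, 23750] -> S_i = 38*5^i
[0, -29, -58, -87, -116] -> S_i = 0 + -29*i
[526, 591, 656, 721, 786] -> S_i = 526 + 65*i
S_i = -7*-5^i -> [-7, 35, -175, 875, -4375]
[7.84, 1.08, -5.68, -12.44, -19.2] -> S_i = 7.84 + -6.76*i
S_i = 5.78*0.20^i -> [5.78, 1.16, 0.23, 0.05, 0.01]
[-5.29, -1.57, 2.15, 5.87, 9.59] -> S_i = -5.29 + 3.72*i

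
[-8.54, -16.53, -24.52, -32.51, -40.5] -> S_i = -8.54 + -7.99*i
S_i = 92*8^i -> [92, 736, 5888, 47104, 376832]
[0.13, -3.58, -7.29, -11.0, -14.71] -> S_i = 0.13 + -3.71*i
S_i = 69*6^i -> [69, 414, 2484, 14904, 89424]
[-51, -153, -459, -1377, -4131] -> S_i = -51*3^i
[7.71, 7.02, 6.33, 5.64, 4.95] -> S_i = 7.71 + -0.69*i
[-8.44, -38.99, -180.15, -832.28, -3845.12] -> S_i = -8.44*4.62^i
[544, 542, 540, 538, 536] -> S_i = 544 + -2*i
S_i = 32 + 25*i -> [32, 57, 82, 107, 132]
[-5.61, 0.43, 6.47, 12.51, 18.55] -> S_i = -5.61 + 6.04*i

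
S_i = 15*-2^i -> [15, -30, 60, -120, 240]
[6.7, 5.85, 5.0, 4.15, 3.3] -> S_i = 6.70 + -0.85*i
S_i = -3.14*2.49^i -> [-3.14, -7.82, -19.47, -48.48, -120.71]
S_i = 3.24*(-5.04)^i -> [3.24, -16.33, 82.3, -414.8, 2090.58]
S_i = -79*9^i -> [-79, -711, -6399, -57591, -518319]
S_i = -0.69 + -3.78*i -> [-0.69, -4.47, -8.25, -12.03, -15.81]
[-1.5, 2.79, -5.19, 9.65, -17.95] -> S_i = -1.50*(-1.86)^i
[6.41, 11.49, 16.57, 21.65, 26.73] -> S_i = 6.41 + 5.08*i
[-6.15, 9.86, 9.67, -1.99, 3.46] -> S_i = Random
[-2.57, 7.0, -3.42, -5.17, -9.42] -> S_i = Random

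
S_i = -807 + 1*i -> [-807, -806, -805, -804, -803]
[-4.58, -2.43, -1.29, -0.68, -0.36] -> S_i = -4.58*0.53^i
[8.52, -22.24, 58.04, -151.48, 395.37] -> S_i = 8.52*(-2.61)^i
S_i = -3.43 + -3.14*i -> [-3.43, -6.57, -9.71, -12.85, -15.99]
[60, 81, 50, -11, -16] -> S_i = Random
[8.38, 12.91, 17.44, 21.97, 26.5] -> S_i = 8.38 + 4.53*i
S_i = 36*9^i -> [36, 324, 2916, 26244, 236196]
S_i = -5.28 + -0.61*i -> [-5.28, -5.89, -6.5, -7.11, -7.72]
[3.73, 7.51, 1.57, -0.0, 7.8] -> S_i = Random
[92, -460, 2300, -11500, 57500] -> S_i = 92*-5^i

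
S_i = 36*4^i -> [36, 144, 576, 2304, 9216]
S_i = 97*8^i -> [97, 776, 6208, 49664, 397312]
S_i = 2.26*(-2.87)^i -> [2.26, -6.49, 18.62, -53.43, 153.33]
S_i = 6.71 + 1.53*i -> [6.71, 8.24, 9.77, 11.3, 12.83]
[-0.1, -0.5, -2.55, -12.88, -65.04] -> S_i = -0.10*5.05^i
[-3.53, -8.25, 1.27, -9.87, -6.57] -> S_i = Random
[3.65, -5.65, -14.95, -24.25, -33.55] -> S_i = 3.65 + -9.30*i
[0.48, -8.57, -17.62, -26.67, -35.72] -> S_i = 0.48 + -9.05*i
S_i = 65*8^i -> [65, 520, 4160, 33280, 266240]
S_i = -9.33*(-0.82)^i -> [-9.33, 7.65, -6.27, 5.14, -4.22]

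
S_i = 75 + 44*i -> [75, 119, 163, 207, 251]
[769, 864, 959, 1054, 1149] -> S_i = 769 + 95*i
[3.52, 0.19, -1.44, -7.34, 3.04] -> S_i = Random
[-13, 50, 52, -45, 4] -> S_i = Random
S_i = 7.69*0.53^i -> [7.69, 4.08, 2.16, 1.14, 0.61]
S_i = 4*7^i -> [4, 28, 196, 1372, 9604]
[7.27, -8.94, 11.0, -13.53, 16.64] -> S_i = 7.27*(-1.23)^i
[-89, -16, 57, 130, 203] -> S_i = -89 + 73*i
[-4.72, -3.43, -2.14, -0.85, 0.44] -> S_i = -4.72 + 1.29*i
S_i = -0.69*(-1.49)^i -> [-0.69, 1.03, -1.53, 2.28, -3.4]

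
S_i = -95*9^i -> [-95, -855, -7695, -69255, -623295]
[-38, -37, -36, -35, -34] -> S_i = -38 + 1*i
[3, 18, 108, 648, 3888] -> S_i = 3*6^i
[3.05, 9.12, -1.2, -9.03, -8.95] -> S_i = Random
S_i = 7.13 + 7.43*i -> [7.13, 14.56, 21.99, 29.42, 36.85]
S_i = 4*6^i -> [4, 24, 144, 864, 5184]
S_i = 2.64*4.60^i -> [2.64, 12.14, 55.86, 256.97, 1182.05]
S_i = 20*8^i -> [20, 160, 1280, 10240, 81920]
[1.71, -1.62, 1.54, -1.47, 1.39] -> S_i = 1.71*(-0.95)^i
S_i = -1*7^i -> [-1, -7, -49, -343, -2401]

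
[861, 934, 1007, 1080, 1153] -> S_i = 861 + 73*i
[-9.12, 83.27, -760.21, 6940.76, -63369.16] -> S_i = -9.12*(-9.13)^i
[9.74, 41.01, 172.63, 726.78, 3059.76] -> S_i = 9.74*4.21^i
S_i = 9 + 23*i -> [9, 32, 55, 78, 101]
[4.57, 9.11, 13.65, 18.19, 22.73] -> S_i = 4.57 + 4.54*i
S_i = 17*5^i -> [17, 85, 425, 2125, 10625]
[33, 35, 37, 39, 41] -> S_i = 33 + 2*i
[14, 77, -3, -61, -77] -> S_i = Random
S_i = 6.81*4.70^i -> [6.81, 32.01, 150.43, 707.03, 3323.06]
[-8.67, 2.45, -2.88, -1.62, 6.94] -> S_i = Random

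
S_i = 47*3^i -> [47, 141, 423, 1269, 3807]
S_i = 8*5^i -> [8, 40, 200, 1000, 5000]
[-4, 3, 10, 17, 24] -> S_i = -4 + 7*i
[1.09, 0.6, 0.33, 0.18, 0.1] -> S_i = 1.09*0.55^i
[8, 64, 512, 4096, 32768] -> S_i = 8*8^i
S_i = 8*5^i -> [8, 40, 200, 1000, 5000]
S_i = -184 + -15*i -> [-184, -199, -214, -229, -244]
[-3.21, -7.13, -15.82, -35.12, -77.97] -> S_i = -3.21*2.22^i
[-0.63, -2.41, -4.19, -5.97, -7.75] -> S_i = -0.63 + -1.78*i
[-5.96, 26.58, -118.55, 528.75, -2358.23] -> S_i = -5.96*(-4.46)^i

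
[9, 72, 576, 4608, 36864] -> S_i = 9*8^i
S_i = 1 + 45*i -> [1, 46, 91, 136, 181]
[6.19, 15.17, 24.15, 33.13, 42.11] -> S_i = 6.19 + 8.98*i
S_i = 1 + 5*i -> [1, 6, 11, 16, 21]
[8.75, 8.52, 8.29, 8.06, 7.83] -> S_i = 8.75 + -0.23*i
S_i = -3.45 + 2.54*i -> [-3.45, -0.91, 1.63, 4.17, 6.71]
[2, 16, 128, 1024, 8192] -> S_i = 2*8^i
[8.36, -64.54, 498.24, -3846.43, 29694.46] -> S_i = 8.36*(-7.72)^i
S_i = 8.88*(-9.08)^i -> [8.88, -80.63, 732.12, -6647.69, 60360.99]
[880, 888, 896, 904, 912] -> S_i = 880 + 8*i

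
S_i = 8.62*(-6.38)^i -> [8.62, -55.0, 350.87, -2238.56, 14282.03]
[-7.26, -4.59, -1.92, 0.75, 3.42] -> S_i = -7.26 + 2.67*i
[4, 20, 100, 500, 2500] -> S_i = 4*5^i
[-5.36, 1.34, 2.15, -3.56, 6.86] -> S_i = Random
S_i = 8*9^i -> [8, 72, 648, 5832, 52488]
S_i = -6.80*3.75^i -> [-6.8, -25.5, -95.62, -358.59, -1344.73]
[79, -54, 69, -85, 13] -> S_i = Random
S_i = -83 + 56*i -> [-83, -27, 29, 85, 141]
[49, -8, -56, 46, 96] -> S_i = Random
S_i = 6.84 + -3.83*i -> [6.84, 3.01, -0.82, -4.65, -8.48]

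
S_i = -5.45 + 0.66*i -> [-5.45, -4.79, -4.13, -3.47, -2.81]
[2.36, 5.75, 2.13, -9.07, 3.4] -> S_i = Random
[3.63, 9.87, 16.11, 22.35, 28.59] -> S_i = 3.63 + 6.24*i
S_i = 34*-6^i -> [34, -204, 1224, -7344, 44064]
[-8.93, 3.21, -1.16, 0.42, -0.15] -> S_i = -8.93*(-0.36)^i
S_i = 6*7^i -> [6, 42, 294, 2058, 14406]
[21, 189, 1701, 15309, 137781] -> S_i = 21*9^i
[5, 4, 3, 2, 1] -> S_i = 5 + -1*i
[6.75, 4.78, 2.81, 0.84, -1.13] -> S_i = 6.75 + -1.97*i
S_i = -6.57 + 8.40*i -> [-6.57, 1.83, 10.23, 18.63, 27.03]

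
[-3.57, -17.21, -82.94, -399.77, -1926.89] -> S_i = -3.57*4.82^i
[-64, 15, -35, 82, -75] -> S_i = Random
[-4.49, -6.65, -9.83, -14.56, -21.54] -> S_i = -4.49*1.48^i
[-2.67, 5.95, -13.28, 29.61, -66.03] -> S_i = -2.67*(-2.23)^i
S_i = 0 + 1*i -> [0, 1, 2, 3, 4]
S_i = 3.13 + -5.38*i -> [3.13, -2.25, -7.63, -13.01, -18.39]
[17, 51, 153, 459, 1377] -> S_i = 17*3^i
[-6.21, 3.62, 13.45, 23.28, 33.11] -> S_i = -6.21 + 9.83*i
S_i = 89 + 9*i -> [89, 98, 107, 116, 125]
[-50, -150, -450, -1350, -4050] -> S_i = -50*3^i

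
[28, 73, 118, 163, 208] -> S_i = 28 + 45*i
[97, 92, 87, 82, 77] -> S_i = 97 + -5*i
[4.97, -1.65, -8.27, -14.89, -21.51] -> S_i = 4.97 + -6.62*i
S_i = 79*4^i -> [79, 316, 1264, 5056, 20224]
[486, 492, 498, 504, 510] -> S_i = 486 + 6*i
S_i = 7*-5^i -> [7, -35, 175, -875, 4375]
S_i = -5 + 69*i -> [-5, 64, 133, 202, 271]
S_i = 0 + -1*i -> [0, -1, -2, -3, -4]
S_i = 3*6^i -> [3, 18, 108, 648, 3888]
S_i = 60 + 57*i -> [60, 117, 174, 231, 288]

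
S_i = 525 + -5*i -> [525, 520, 515, 510, 505]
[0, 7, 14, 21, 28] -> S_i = 0 + 7*i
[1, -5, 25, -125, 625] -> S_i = 1*-5^i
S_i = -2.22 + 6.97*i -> [-2.22, 4.75, 11.72, 18.69, 25.66]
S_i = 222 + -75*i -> [222, 147, 72, -3, -78]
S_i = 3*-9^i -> [3, -27, 243, -2187, 19683]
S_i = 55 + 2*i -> [55, 57, 59, 61, 63]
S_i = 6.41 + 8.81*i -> [6.41, 15.22, 24.03, 32.84, 41.65]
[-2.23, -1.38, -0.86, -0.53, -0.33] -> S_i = -2.23*0.62^i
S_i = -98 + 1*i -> [-98, -97, -96, -95, -94]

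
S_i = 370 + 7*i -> [370, 377, 384, 391, 398]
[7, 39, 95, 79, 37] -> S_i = Random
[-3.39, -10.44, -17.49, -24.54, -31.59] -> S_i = -3.39 + -7.05*i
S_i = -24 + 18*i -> [-24, -6, 12, 30, 48]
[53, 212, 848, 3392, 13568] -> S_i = 53*4^i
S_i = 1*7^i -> [1, 7, 49, 343, 2401]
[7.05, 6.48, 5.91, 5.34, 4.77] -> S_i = 7.05 + -0.57*i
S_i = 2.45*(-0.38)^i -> [2.45, -0.93, 0.35, -0.13, 0.05]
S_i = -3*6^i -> [-3, -18, -108, -648, -3888]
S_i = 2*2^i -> [2, 4, 8, 16, 32]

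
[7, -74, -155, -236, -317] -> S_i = 7 + -81*i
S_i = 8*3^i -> [8, 24, 72, 216, 648]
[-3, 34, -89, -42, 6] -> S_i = Random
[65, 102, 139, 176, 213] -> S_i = 65 + 37*i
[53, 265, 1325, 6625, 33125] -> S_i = 53*5^i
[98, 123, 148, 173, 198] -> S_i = 98 + 25*i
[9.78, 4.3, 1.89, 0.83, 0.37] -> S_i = 9.78*0.44^i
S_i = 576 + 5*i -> [576, 581, 586, 591, 596]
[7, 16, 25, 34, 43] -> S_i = 7 + 9*i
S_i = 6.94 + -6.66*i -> [6.94, 0.28, -6.38, -13.04, -19.7]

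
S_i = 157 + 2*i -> [157, 159, 161, 163, 165]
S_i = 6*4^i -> [6, 24, 96, 384, 1536]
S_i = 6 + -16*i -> [6, -10, -26, -42, -58]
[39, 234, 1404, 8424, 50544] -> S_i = 39*6^i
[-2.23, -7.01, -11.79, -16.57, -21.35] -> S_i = -2.23 + -4.78*i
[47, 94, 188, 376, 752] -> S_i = 47*2^i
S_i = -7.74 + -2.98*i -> [-7.74, -10.72, -13.7, -16.68, -19.66]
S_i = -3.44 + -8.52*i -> [-3.44, -11.96, -20.48, -29.0, -37.52]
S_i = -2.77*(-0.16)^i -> [-2.77, 0.44, -0.07, 0.01, -0.0]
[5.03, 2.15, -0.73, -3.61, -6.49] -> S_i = 5.03 + -2.88*i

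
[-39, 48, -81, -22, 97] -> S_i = Random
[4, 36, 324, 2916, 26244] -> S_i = 4*9^i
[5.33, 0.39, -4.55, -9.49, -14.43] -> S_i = 5.33 + -4.94*i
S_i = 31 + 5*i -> [31, 36, 41, 46, 51]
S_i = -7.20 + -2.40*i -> [-7.2, -9.6, -12.0, -14.4, -16.8]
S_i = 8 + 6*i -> [8, 14, 20, 26, 32]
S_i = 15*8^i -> [15, 120, 960, 7680, 61440]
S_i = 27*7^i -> [27, 189, 1323, 9261, 64827]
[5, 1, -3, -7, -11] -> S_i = 5 + -4*i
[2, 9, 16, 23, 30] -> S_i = 2 + 7*i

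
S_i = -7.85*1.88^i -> [-7.85, -14.76, -27.75, -52.16, -98.06]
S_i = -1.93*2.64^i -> [-1.93, -5.1, -13.45, -35.51, -93.75]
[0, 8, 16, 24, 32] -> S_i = 0 + 8*i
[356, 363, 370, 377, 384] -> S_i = 356 + 7*i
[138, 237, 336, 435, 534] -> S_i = 138 + 99*i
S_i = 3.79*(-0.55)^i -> [3.79, -2.08, 1.15, -0.63, 0.35]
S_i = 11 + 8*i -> [11, 19, 27, 35, 43]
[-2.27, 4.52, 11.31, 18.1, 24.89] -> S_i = -2.27 + 6.79*i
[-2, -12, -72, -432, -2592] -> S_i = -2*6^i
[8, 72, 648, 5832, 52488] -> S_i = 8*9^i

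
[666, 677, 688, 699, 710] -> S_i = 666 + 11*i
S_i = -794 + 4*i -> [-794, -790, -786, -782, -778]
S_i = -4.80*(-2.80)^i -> [-4.8, 13.44, -37.63, 105.37, -295.03]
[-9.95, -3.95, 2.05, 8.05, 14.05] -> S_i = -9.95 + 6.00*i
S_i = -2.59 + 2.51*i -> [-2.59, -0.08, 2.43, 4.94, 7.45]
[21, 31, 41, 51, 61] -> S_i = 21 + 10*i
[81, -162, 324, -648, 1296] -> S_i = 81*-2^i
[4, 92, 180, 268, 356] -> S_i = 4 + 88*i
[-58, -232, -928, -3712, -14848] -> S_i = -58*4^i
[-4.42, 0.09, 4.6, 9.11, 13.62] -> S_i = -4.42 + 4.51*i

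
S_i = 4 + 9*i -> [4, 13, 22, 31, 40]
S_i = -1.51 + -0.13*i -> [-1.51, -1.64, -1.77, -1.9, -2.03]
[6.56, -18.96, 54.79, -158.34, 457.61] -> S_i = 6.56*(-2.89)^i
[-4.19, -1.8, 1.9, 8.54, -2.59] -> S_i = Random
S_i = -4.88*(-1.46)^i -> [-4.88, 7.12, -10.4, 15.19, -22.17]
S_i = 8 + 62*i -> [8, 70, 132, 194, 256]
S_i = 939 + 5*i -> [939, 944, 949, 954, 959]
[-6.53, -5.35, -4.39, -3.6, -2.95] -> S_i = -6.53*0.82^i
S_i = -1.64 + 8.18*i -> [-1.64, 6.54, 14.72, 22.9, 31.08]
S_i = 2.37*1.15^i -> [2.37, 2.73, 3.13, 3.6, 4.15]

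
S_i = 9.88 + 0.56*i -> [9.88, 10.44, 11.0, 11.56, 12.12]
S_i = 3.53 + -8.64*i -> [3.53, -5.11, -13.75, -22.39, -31.03]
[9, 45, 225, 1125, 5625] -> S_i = 9*5^i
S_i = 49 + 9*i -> [49, 58, 67, 76, 85]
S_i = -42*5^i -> [-42, -210, -1050, -5250, -26250]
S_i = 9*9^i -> [9, 81, 729, 6561, 59049]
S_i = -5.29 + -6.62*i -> [-5.29, -11.91, -18.53, -25.15, -31.77]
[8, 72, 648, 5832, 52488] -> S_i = 8*9^i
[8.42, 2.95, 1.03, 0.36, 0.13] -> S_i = 8.42*0.35^i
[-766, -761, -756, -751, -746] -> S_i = -766 + 5*i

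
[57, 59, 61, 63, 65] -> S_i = 57 + 2*i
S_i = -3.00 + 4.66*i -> [-3.0, 1.66, 6.32, 10.98, 15.64]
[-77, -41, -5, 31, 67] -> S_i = -77 + 36*i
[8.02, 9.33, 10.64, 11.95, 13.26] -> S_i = 8.02 + 1.31*i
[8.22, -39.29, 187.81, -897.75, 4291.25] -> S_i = 8.22*(-4.78)^i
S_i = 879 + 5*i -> [879, 884, 889, 894, 899]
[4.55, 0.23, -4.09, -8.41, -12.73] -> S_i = 4.55 + -4.32*i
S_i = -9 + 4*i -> [-9, -5, -1, 3, 7]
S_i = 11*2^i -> [11, 22, 44, 88, 176]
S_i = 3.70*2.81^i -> [3.7, 10.4, 29.22, 82.1, 230.69]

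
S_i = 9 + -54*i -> [9, -45, -99, -153, -207]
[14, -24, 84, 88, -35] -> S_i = Random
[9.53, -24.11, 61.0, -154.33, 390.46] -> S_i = 9.53*(-2.53)^i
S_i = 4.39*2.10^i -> [4.39, 9.22, 19.36, 40.66, 85.38]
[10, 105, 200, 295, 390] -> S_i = 10 + 95*i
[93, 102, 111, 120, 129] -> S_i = 93 + 9*i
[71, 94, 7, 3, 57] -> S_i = Random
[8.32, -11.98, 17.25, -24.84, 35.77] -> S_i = 8.32*(-1.44)^i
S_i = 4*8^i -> [4, 32, 256, 2048, 16384]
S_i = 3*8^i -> [3, 24, 192, 1536, 12288]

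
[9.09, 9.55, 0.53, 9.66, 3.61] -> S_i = Random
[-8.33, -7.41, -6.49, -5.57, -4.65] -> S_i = -8.33 + 0.92*i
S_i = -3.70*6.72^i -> [-3.7, -24.86, -167.09, -1122.82, -7545.34]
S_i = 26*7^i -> [26, 182, 1274, 8918, 62426]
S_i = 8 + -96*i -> [8, -88, -184, -280, -376]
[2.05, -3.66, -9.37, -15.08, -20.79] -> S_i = 2.05 + -5.71*i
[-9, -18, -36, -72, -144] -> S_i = -9*2^i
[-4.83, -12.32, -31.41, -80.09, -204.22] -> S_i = -4.83*2.55^i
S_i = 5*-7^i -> [5, -35, 245, -1715, 12005]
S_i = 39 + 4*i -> [39, 43, 47, 51, 55]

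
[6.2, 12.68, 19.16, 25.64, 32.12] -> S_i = 6.20 + 6.48*i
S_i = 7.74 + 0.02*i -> [7.74, 7.76, 7.78, 7.8, 7.82]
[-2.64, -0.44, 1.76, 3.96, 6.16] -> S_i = -2.64 + 2.20*i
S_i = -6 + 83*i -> [-6, 77, 160, 243, 326]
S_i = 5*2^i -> [5, 10, 20, 40, 80]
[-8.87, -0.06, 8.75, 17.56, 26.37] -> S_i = -8.87 + 8.81*i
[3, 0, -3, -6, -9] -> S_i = 3 + -3*i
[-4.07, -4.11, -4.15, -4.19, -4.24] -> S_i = -4.07*1.01^i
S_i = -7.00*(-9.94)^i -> [-7.0, 69.58, -691.63, 6874.75, -68335.06]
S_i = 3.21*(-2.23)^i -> [3.21, -7.16, 15.96, -35.6, 79.38]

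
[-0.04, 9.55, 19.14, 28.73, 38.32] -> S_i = -0.04 + 9.59*i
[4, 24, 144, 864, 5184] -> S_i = 4*6^i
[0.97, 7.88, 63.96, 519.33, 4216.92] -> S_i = 0.97*8.12^i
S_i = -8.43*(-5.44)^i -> [-8.43, 45.86, -249.47, 1357.14, -7382.84]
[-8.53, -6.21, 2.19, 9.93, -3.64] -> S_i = Random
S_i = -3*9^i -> [-3, -27, -243, -2187, -19683]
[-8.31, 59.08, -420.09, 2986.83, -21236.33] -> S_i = -8.31*(-7.11)^i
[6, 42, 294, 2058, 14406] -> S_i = 6*7^i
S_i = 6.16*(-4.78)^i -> [6.16, -29.44, 140.75, -672.77, 3215.82]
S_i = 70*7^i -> [70, 490, 3430, 24010, 168070]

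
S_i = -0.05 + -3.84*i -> [-0.05, -3.89, -7.73, -11.57, -15.41]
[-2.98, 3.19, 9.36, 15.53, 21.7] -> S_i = -2.98 + 6.17*i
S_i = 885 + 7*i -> [885, 892, 899, 906, 913]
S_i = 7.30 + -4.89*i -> [7.3, 2.41, -2.48, -7.37, -12.26]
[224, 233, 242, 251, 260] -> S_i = 224 + 9*i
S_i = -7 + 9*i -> [-7, 2, 11, 20, 29]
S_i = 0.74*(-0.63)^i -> [0.74, -0.47, 0.29, -0.19, 0.12]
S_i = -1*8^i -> [-1, -8, -64, -512, -4096]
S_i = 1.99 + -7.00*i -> [1.99, -5.01, -12.01, -19.01, -26.01]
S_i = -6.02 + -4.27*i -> [-6.02, -10.29, -14.56, -18.83, -23.1]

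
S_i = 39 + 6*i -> [39, 45, 51, 57, 63]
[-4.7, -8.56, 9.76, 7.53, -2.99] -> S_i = Random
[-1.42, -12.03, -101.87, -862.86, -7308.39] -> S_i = -1.42*8.47^i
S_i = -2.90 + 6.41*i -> [-2.9, 3.51, 9.92, 16.33, 22.74]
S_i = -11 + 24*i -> [-11, 13, 37, 61, 85]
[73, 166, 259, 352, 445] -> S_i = 73 + 93*i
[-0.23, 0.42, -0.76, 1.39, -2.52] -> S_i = -0.23*(-1.82)^i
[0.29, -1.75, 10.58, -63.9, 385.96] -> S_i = 0.29*(-6.04)^i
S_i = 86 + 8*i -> [86, 94, 102, 110, 118]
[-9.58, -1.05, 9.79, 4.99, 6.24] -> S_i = Random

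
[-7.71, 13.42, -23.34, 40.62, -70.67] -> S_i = -7.71*(-1.74)^i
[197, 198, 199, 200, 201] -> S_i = 197 + 1*i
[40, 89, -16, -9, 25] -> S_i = Random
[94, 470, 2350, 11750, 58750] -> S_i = 94*5^i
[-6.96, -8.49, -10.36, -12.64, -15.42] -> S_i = -6.96*1.22^i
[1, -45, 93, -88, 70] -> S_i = Random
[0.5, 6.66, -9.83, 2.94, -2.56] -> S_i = Random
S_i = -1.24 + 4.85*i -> [-1.24, 3.61, 8.46, 13.31, 18.16]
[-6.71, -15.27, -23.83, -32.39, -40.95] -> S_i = -6.71 + -8.56*i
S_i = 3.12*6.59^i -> [3.12, 20.56, 135.5, 892.92, 5884.32]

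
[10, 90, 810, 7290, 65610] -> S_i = 10*9^i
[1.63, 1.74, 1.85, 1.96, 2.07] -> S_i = 1.63 + 0.11*i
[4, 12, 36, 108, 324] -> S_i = 4*3^i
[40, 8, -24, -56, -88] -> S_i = 40 + -32*i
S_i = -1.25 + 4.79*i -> [-1.25, 3.54, 8.33, 13.12, 17.91]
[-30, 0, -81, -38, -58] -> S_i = Random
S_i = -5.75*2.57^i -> [-5.75, -14.78, -37.98, -97.6, -250.84]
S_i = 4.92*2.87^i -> [4.92, 14.12, 40.53, 116.31, 333.8]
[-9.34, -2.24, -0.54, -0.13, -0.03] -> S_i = -9.34*0.24^i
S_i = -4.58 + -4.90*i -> [-4.58, -9.48, -14.38, -19.28, -24.18]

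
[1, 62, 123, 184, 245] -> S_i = 1 + 61*i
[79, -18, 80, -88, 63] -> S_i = Random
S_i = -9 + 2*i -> [-9, -7, -5, -3, -1]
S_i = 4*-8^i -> [4, -32, 256, -2048, 16384]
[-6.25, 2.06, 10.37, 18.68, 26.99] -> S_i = -6.25 + 8.31*i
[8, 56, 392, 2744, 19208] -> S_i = 8*7^i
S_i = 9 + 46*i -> [9, 55, 101, 147, 193]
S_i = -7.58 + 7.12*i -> [-7.58, -0.46, 6.66, 13.78, 20.9]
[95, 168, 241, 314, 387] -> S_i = 95 + 73*i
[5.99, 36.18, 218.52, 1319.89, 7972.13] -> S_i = 5.99*6.04^i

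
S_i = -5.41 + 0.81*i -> [-5.41, -4.6, -3.79, -2.98, -2.17]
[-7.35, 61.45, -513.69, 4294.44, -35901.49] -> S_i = -7.35*(-8.36)^i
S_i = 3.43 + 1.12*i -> [3.43, 4.55, 5.67, 6.79, 7.91]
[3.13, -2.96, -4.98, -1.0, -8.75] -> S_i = Random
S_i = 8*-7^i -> [8, -56, 392, -2744, 19208]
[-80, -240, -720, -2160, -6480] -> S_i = -80*3^i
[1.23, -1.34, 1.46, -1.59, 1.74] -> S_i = 1.23*(-1.09)^i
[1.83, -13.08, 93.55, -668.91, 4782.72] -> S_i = 1.83*(-7.15)^i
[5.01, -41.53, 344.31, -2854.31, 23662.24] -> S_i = 5.01*(-8.29)^i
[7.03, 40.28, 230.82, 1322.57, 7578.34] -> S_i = 7.03*5.73^i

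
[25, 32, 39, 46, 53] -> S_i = 25 + 7*i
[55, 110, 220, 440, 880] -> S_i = 55*2^i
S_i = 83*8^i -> [83, 664, 5312, 42496, 339968]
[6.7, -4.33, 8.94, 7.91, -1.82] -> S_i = Random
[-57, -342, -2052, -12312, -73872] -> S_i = -57*6^i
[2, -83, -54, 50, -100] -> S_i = Random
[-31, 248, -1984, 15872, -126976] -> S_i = -31*-8^i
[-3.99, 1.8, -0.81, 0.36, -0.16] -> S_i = -3.99*(-0.45)^i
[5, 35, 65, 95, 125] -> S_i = 5 + 30*i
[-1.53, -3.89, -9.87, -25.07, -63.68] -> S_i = -1.53*2.54^i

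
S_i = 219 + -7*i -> [219, 212, 205, 198, 191]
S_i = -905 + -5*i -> [-905, -910, -915, -920, -925]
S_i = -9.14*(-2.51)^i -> [-9.14, 22.94, -57.58, 144.53, -362.78]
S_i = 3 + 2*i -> [3, 5, 7, 9, 11]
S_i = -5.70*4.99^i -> [-5.7, -28.44, -141.93, -708.23, -3534.09]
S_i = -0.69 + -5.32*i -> [-0.69, -6.01, -11.33, -16.65, -21.97]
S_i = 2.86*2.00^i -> [2.86, 5.72, 11.44, 22.88, 45.76]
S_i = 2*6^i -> [2, 12, 72, 432, 2592]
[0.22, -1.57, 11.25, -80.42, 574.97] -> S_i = 0.22*(-7.15)^i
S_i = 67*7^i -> [67, 469, 3283, 22981, 160867]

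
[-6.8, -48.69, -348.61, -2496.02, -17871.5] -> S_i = -6.80*7.16^i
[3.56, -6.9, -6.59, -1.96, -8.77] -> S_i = Random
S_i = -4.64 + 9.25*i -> [-4.64, 4.61, 13.86, 23.11, 32.36]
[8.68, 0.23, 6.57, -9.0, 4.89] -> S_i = Random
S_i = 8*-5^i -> [8, -40, 200, -1000, 5000]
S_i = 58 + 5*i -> [58, 63, 68, 73, 78]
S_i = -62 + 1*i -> [-62, -61, -60, -59, -58]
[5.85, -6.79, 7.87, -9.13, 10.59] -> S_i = 5.85*(-1.16)^i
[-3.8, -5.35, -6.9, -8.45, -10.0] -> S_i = -3.80 + -1.55*i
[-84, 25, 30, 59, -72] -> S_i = Random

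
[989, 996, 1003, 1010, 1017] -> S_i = 989 + 7*i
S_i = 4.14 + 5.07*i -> [4.14, 9.21, 14.28, 19.35, 24.42]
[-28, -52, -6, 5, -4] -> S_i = Random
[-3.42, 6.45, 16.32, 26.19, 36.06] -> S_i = -3.42 + 9.87*i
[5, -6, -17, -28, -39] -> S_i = 5 + -11*i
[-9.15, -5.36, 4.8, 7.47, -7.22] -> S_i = Random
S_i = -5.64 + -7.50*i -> [-5.64, -13.14, -20.64, -28.14, -35.64]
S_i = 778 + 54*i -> [778, 832, 886, 940, 994]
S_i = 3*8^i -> [3, 24, 192, 1536, 12288]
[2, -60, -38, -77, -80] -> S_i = Random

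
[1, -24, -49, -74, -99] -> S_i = 1 + -25*i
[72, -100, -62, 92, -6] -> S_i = Random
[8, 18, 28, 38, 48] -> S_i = 8 + 10*i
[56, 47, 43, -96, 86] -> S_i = Random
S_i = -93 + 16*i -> [-93, -77, -61, -45, -29]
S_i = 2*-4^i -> [2, -8, 32, -128, 512]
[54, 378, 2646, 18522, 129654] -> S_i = 54*7^i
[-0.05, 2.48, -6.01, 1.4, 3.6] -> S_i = Random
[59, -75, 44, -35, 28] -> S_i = Random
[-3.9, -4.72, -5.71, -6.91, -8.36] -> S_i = -3.90*1.21^i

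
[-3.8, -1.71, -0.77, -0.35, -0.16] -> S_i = -3.80*0.45^i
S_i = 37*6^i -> [37, 222, 1332, 7992, 47952]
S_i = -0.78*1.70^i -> [-0.78, -1.33, -2.25, -3.83, -6.51]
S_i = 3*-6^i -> [3, -18, 108, -648, 3888]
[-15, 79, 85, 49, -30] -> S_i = Random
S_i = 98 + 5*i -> [98, 103, 108, 113, 118]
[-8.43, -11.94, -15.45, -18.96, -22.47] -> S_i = -8.43 + -3.51*i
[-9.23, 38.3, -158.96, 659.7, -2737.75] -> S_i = -9.23*(-4.15)^i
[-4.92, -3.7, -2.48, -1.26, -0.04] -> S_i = -4.92 + 1.22*i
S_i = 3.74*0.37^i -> [3.74, 1.38, 0.51, 0.19, 0.07]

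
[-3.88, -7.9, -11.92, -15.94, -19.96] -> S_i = -3.88 + -4.02*i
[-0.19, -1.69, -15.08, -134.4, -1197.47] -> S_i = -0.19*8.91^i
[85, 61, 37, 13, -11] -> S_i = 85 + -24*i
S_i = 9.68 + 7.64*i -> [9.68, 17.32, 24.96, 32.6, 40.24]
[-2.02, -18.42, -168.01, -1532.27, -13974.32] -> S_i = -2.02*9.12^i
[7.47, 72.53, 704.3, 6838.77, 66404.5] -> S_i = 7.47*9.71^i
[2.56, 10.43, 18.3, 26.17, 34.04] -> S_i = 2.56 + 7.87*i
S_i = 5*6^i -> [5, 30, 180, 1080, 6480]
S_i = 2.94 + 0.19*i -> [2.94, 3.13, 3.32, 3.51, 3.7]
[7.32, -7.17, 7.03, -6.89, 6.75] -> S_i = 7.32*(-0.98)^i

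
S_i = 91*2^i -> [91, 182, 364, 728, 1456]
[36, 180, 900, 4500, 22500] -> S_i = 36*5^i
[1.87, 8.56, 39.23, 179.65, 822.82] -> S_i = 1.87*4.58^i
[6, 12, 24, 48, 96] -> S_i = 6*2^i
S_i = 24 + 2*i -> [24, 26, 28, 30, 32]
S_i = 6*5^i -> [6, 30, 150, 750, 3750]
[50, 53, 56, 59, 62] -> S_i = 50 + 3*i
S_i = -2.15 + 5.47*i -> [-2.15, 3.32, 8.79, 14.26, 19.73]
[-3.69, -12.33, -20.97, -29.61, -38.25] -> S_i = -3.69 + -8.64*i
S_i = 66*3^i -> [66, 198, 594, 1782, 5346]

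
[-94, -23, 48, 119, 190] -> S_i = -94 + 71*i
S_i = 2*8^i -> [2, 16, 128, 1024, 8192]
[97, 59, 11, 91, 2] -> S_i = Random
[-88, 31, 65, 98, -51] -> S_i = Random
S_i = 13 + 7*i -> [13, 20, 27, 34, 41]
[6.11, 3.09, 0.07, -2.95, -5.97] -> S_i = 6.11 + -3.02*i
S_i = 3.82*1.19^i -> [3.82, 4.55, 5.41, 6.44, 7.66]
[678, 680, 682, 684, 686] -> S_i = 678 + 2*i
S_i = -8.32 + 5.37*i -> [-8.32, -2.95, 2.42, 7.79, 13.16]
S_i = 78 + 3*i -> [78, 81, 84, 87, 90]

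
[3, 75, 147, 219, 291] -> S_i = 3 + 72*i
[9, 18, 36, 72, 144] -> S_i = 9*2^i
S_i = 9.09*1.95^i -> [9.09, 17.73, 34.56, 67.4, 131.43]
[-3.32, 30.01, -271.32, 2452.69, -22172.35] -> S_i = -3.32*(-9.04)^i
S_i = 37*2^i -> [37, 74, 148, 296, 592]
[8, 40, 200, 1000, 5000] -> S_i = 8*5^i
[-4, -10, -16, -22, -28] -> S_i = -4 + -6*i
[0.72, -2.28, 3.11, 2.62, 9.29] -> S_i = Random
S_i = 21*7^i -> [21, 147, 1029, 7203, 50421]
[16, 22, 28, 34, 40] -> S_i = 16 + 6*i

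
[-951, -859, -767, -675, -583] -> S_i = -951 + 92*i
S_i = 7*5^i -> [7, 35, 175, 875, 4375]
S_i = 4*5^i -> [4, 20, 100, 500, 2500]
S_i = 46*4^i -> [46, 184, 736, 2944, 11776]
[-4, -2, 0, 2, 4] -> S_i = -4 + 2*i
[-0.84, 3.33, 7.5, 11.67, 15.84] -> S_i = -0.84 + 4.17*i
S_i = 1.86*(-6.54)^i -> [1.86, -12.16, 79.56, -520.29, 3402.7]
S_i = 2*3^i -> [2, 6, 18, 54, 162]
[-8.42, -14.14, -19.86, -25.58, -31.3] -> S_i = -8.42 + -5.72*i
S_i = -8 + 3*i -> [-8, -5, -2, 1, 4]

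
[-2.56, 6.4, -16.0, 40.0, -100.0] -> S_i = -2.56*(-2.50)^i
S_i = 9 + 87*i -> [9, 96, 183, 270, 357]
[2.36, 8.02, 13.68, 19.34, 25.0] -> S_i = 2.36 + 5.66*i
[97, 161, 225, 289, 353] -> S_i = 97 + 64*i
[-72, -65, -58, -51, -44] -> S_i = -72 + 7*i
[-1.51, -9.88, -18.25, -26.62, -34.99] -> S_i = -1.51 + -8.37*i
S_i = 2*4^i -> [2, 8, 32, 128, 512]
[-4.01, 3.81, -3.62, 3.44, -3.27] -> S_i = -4.01*(-0.95)^i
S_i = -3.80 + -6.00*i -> [-3.8, -9.8, -15.8, -21.8, -27.8]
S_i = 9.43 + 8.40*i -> [9.43, 17.83, 26.23, 34.63, 43.03]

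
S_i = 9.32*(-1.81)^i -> [9.32, -16.87, 30.53, -55.27, 100.03]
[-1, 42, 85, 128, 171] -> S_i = -1 + 43*i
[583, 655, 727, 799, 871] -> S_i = 583 + 72*i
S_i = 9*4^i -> [9, 36, 144, 576, 2304]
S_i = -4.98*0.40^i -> [-4.98, -1.99, -0.8, -0.32, -0.13]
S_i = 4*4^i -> [4, 16, 64, 256, 1024]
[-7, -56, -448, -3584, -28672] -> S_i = -7*8^i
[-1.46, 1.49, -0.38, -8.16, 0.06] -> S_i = Random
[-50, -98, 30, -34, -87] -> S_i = Random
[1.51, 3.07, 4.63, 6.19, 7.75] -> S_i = 1.51 + 1.56*i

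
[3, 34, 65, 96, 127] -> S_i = 3 + 31*i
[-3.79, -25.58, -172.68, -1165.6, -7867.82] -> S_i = -3.79*6.75^i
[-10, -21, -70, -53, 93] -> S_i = Random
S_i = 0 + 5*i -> [0, 5, 10, 15, 20]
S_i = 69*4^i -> [69, 276, 1104, 4416, 17664]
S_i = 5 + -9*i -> [5, -4, -13, -22, -31]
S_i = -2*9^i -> [-2, -18, -162, -1458, -13122]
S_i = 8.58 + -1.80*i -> [8.58, 6.78, 4.98, 3.18, 1.38]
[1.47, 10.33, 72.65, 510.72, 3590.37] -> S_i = 1.47*7.03^i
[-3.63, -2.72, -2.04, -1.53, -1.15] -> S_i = -3.63*0.75^i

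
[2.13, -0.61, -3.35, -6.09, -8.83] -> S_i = 2.13 + -2.74*i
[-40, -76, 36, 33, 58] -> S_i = Random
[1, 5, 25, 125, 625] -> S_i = 1*5^i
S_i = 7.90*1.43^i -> [7.9, 11.3, 16.15, 23.1, 33.03]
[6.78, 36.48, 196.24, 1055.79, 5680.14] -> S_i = 6.78*5.38^i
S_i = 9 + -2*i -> [9, 7, 5, 3, 1]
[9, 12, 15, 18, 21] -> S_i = 9 + 3*i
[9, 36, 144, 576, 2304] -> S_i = 9*4^i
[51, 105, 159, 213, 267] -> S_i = 51 + 54*i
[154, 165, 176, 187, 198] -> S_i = 154 + 11*i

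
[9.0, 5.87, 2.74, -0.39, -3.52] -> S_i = 9.00 + -3.13*i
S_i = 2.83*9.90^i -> [2.83, 28.02, 277.37, 2745.95, 27184.87]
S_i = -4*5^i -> [-4, -20, -100, -500, -2500]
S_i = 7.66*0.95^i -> [7.66, 7.28, 6.91, 6.57, 6.24]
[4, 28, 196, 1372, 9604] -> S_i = 4*7^i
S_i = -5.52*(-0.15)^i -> [-5.52, 0.83, -0.12, 0.02, -0.0]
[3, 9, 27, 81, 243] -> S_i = 3*3^i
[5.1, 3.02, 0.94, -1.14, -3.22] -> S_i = 5.10 + -2.08*i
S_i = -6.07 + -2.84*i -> [-6.07, -8.91, -11.75, -14.59, -17.43]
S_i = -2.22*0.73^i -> [-2.22, -1.62, -1.18, -0.86, -0.63]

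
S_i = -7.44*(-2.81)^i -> [-7.44, 20.91, -58.75, 165.08, -463.87]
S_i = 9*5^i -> [9, 45, 225, 1125, 5625]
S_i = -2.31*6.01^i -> [-2.31, -13.88, -83.44, -501.46, -3013.77]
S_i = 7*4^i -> [7, 28, 112, 448, 1792]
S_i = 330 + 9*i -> [330, 339, 348, 357, 366]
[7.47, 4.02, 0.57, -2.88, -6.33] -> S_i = 7.47 + -3.45*i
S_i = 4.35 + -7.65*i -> [4.35, -3.3, -10.95, -18.6, -26.25]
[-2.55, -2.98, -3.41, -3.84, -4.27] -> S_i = -2.55 + -0.43*i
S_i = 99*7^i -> [99, 693, 4851, 33957, 237699]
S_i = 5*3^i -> [5, 15, 45, 135, 405]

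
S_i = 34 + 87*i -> [34, 121, 208, 295, 382]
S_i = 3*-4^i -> [3, -12, 48, -192, 768]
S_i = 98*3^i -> [98, 294, 882, 2646, 7938]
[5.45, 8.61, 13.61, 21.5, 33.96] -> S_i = 5.45*1.58^i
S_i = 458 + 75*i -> [458, 533, 608, 683, 758]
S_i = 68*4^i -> [68, 272, 1088, 4352, 17408]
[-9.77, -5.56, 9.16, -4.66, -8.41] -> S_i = Random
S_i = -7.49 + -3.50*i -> [-7.49, -10.99, -14.49, -17.99, -21.49]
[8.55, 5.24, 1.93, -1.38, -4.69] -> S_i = 8.55 + -3.31*i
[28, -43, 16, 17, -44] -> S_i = Random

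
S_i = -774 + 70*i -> [-774, -704, -634, -564, -494]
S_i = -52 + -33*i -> [-52, -85, -118, -151, -184]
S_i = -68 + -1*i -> [-68, -69, -70, -71, -72]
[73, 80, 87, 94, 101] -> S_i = 73 + 7*i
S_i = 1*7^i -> [1, 7, 49, 343, 2401]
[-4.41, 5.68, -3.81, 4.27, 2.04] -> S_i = Random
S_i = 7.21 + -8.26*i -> [7.21, -1.05, -9.31, -17.57, -25.83]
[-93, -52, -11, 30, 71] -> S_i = -93 + 41*i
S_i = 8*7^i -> [8, 56, 392, 2744, 19208]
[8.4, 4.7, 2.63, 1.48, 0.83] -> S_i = 8.40*0.56^i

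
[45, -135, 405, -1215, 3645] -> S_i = 45*-3^i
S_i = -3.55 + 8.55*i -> [-3.55, 5.0, 13.55, 22.1, 30.65]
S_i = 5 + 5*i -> [5, 10, 15, 20, 25]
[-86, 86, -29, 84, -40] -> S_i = Random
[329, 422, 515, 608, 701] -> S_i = 329 + 93*i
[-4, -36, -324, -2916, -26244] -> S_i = -4*9^i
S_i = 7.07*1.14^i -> [7.07, 8.06, 9.19, 10.47, 11.94]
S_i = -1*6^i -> [-1, -6, -36, -216, -1296]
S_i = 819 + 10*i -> [819, 829, 839, 849, 859]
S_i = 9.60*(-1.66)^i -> [9.6, -15.94, 26.45, -43.91, 72.9]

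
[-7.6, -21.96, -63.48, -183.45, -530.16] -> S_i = -7.60*2.89^i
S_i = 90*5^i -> [90, 450, 2250, 11250, 56250]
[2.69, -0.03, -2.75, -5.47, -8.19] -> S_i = 2.69 + -2.72*i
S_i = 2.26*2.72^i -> [2.26, 6.15, 16.72, 45.48, 123.7]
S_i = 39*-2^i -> [39, -78, 156, -312, 624]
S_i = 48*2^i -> [48, 96, 192, 384, 768]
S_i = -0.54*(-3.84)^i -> [-0.54, 2.07, -7.96, 30.58, -117.41]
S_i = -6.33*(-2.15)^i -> [-6.33, 13.61, -29.26, 62.91, -135.26]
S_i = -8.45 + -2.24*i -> [-8.45, -10.69, -12.93, -15.17, -17.41]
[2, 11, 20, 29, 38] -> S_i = 2 + 9*i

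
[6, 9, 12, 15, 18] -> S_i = 6 + 3*i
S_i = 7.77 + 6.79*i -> [7.77, 14.56, 21.35, 28.14, 34.93]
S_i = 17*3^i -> [17, 51, 153, 459, 1377]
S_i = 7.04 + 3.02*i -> [7.04, 10.06, 13.08, 16.1, 19.12]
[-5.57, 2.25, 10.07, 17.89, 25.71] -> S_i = -5.57 + 7.82*i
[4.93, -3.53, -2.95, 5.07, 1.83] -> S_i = Random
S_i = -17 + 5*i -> [-17, -12, -7, -2, 3]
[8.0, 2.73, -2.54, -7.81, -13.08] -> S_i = 8.00 + -5.27*i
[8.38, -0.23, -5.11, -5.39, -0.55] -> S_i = Random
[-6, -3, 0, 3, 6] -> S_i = -6 + 3*i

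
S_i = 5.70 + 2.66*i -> [5.7, 8.36, 11.02, 13.68, 16.34]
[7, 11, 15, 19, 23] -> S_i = 7 + 4*i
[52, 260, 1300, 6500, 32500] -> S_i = 52*5^i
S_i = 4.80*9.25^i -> [4.8, 44.4, 410.7, 3798.98, 35140.52]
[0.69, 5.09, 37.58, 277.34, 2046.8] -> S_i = 0.69*7.38^i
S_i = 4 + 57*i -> [4, 61, 118, 175, 232]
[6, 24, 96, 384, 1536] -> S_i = 6*4^i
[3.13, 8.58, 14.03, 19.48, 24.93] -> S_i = 3.13 + 5.45*i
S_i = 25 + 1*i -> [25, 26, 27, 28, 29]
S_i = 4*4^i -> [4, 16, 64, 256, 1024]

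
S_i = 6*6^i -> [6, 36, 216, 1296, 7776]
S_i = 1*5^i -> [1, 5, 25, 125, 625]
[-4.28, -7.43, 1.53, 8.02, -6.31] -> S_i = Random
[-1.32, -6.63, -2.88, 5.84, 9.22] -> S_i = Random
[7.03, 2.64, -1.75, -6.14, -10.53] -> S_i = 7.03 + -4.39*i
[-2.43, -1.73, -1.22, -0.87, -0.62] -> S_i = -2.43*0.71^i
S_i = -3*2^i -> [-3, -6, -12, -24, -48]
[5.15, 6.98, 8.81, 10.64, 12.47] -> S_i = 5.15 + 1.83*i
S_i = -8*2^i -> [-8, -16, -32, -64, -128]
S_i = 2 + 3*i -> [2, 5, 8, 11, 14]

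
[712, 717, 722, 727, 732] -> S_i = 712 + 5*i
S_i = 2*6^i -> [2, 12, 72, 432, 2592]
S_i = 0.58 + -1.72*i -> [0.58, -1.14, -2.86, -4.58, -6.3]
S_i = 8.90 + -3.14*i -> [8.9, 5.76, 2.62, -0.52, -3.66]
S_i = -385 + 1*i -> [-385, -384, -383, -382, -381]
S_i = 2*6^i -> [2, 12, 72, 432, 2592]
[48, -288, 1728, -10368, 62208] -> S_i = 48*-6^i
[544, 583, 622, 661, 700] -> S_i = 544 + 39*i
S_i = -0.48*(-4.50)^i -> [-0.48, 2.16, -9.72, 43.74, -196.83]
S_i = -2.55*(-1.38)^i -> [-2.55, 3.52, -4.86, 6.7, -9.25]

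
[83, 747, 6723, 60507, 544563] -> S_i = 83*9^i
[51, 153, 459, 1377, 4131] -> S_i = 51*3^i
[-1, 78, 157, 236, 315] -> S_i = -1 + 79*i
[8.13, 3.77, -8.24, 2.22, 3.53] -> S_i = Random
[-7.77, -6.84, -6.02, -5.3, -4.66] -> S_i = -7.77*0.88^i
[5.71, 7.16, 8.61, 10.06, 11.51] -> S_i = 5.71 + 1.45*i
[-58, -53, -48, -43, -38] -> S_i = -58 + 5*i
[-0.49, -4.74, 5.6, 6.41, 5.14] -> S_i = Random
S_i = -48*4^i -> [-48, -192, -768, -3072, -12288]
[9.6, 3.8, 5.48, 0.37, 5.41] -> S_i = Random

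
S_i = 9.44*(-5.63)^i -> [9.44, -53.15, 299.22, -1684.6, 9484.31]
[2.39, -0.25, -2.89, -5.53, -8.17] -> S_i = 2.39 + -2.64*i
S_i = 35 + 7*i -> [35, 42, 49, 56, 63]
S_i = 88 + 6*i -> [88, 94, 100, 106, 112]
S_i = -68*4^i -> [-68, -272, -1088, -4352, -17408]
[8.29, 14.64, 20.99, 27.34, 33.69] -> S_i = 8.29 + 6.35*i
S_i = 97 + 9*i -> [97, 106, 115, 124, 133]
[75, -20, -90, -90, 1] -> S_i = Random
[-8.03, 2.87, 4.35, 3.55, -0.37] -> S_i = Random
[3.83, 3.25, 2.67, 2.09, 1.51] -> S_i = 3.83 + -0.58*i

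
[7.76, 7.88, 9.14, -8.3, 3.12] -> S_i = Random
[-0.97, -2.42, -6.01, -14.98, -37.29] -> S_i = -0.97*2.49^i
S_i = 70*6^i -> [70, 420, 2520, 15120, 90720]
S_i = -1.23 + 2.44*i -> [-1.23, 1.21, 3.65, 6.09, 8.53]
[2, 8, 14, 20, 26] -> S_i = 2 + 6*i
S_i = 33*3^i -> [33, 99, 297, 891, 2673]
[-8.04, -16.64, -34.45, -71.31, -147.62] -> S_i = -8.04*2.07^i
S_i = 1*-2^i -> [1, -2, 4, -8, 16]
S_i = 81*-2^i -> [81, -162, 324, -648, 1296]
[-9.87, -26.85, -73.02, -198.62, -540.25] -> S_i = -9.87*2.72^i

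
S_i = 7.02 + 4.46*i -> [7.02, 11.48, 15.94, 20.4, 24.86]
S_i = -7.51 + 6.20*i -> [-7.51, -1.31, 4.89, 11.09, 17.29]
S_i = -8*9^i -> [-8, -72, -648, -5832, -52488]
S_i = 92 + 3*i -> [92, 95, 98, 101, 104]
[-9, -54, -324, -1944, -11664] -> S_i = -9*6^i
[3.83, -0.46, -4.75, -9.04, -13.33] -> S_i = 3.83 + -4.29*i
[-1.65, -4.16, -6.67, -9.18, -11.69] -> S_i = -1.65 + -2.51*i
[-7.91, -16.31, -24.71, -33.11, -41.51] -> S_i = -7.91 + -8.40*i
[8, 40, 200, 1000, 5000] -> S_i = 8*5^i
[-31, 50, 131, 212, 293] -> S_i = -31 + 81*i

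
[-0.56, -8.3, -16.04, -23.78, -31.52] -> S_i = -0.56 + -7.74*i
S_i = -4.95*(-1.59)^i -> [-4.95, 7.87, -12.51, 19.9, -31.64]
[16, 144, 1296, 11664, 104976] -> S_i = 16*9^i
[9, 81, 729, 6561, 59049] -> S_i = 9*9^i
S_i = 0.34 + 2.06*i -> [0.34, 2.4, 4.46, 6.52, 8.58]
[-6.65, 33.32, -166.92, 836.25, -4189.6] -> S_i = -6.65*(-5.01)^i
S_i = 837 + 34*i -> [837, 871, 905, 939, 973]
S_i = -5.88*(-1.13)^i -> [-5.88, 6.64, -7.51, 8.48, -9.59]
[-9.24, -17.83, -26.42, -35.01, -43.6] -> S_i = -9.24 + -8.59*i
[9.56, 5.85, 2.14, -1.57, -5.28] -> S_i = 9.56 + -3.71*i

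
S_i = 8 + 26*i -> [8, 34, 60, 86, 112]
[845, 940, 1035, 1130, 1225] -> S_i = 845 + 95*i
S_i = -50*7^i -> [-50, -350, -2450, -17150, -120050]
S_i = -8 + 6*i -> [-8, -2, 4, 10, 16]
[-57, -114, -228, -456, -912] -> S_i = -57*2^i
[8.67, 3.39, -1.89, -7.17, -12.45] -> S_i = 8.67 + -5.28*i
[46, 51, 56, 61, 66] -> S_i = 46 + 5*i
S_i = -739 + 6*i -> [-739, -733, -727, -721, -715]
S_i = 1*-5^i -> [1, -5, 25, -125, 625]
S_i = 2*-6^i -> [2, -12, 72, -432, 2592]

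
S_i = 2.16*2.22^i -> [2.16, 4.8, 10.65, 23.63, 52.46]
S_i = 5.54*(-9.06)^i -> [5.54, -50.19, 454.74, -4119.97, 37326.95]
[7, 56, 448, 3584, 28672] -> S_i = 7*8^i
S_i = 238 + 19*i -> [238, 257, 276, 295, 314]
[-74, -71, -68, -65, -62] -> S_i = -74 + 3*i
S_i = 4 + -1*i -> [4, 3, 2, 1, 0]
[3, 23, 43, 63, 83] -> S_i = 3 + 20*i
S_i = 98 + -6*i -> [98, 92, 86, 80, 74]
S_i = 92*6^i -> [92, 552, 3312, 19872, 119232]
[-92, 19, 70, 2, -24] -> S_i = Random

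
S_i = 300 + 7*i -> [300, 307, 314, 321, 328]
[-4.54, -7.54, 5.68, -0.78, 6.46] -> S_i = Random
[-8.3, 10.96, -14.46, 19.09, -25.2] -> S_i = -8.30*(-1.32)^i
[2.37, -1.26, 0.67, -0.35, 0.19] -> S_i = 2.37*(-0.53)^i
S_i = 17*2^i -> [17, 34, 68, 136, 272]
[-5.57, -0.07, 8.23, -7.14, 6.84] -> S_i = Random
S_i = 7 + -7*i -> [7, 0, -7, -14, -21]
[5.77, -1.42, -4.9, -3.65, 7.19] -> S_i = Random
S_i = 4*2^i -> [4, 8, 16, 32, 64]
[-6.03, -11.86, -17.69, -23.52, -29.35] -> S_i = -6.03 + -5.83*i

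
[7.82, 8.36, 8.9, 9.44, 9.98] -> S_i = 7.82 + 0.54*i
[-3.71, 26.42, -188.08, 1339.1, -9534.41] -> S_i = -3.71*(-7.12)^i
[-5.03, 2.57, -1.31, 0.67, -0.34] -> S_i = -5.03*(-0.51)^i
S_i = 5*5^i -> [5, 25, 125, 625, 3125]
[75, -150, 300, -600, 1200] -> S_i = 75*-2^i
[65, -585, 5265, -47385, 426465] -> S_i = 65*-9^i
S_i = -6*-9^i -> [-6, 54, -486, 4374, -39366]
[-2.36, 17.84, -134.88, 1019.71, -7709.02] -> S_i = -2.36*(-7.56)^i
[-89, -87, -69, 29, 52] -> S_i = Random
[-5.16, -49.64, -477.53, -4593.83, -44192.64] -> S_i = -5.16*9.62^i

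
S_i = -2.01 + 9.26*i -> [-2.01, 7.25, 16.51, 25.77, 35.03]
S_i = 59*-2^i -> [59, -118, 236, -472, 944]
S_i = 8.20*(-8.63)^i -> [8.2, -70.77, 610.71, -5270.43, 45483.83]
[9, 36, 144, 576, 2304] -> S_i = 9*4^i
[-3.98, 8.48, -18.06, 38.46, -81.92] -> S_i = -3.98*(-2.13)^i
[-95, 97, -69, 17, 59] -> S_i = Random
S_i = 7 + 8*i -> [7, 15, 23, 31, 39]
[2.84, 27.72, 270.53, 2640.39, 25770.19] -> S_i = 2.84*9.76^i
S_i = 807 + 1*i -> [807, 808, 809, 810, 811]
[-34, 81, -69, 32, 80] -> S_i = Random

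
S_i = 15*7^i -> [15, 105, 735, 5145, 36015]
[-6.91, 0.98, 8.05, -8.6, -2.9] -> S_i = Random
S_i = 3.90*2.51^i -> [3.9, 9.79, 24.57, 61.67, 154.8]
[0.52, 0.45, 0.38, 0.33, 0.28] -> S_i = 0.52*0.86^i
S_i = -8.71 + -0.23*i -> [-8.71, -8.94, -9.17, -9.4, -9.63]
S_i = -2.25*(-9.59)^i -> [-2.25, 21.58, -206.93, 1984.44, -19030.8]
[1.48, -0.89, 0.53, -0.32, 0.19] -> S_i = 1.48*(-0.60)^i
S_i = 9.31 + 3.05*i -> [9.31, 12.36, 15.41, 18.46, 21.51]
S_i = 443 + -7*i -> [443, 436, 429, 422, 415]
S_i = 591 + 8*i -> [591, 599, 607, 615, 623]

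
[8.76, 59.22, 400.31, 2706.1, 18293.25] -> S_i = 8.76*6.76^i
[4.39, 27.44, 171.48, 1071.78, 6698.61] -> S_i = 4.39*6.25^i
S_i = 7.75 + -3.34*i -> [7.75, 4.41, 1.07, -2.27, -5.61]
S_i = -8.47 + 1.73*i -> [-8.47, -6.74, -5.01, -3.28, -1.55]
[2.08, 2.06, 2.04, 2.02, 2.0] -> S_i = 2.08*0.99^i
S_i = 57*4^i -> [57, 228, 912, 3648, 14592]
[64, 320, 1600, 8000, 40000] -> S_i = 64*5^i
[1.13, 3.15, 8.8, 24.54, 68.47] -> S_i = 1.13*2.79^i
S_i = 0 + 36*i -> [0, 36, 72, 108, 144]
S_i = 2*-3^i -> [2, -6, 18, -54, 162]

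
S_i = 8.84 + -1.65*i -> [8.84, 7.19, 5.54, 3.89, 2.24]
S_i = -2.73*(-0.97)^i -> [-2.73, 2.65, -2.57, 2.49, -2.42]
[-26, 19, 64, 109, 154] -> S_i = -26 + 45*i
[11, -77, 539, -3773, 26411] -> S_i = 11*-7^i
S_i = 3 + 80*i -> [3, 83, 163, 243, 323]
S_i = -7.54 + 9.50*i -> [-7.54, 1.96, 11.46, 20.96, 30.46]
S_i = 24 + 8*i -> [24, 32, 40, 48, 56]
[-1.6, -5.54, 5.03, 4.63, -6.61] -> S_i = Random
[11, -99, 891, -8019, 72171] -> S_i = 11*-9^i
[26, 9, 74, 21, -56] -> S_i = Random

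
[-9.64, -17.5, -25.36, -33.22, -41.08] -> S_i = -9.64 + -7.86*i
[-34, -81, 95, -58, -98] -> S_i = Random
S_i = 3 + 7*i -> [3, 10, 17, 24, 31]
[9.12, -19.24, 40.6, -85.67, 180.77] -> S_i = 9.12*(-2.11)^i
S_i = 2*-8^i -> [2, -16, 128, -1024, 8192]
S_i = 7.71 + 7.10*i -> [7.71, 14.81, 21.91, 29.01, 36.11]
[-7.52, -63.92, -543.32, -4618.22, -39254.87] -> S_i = -7.52*8.50^i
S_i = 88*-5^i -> [88, -440, 2200, -11000, 55000]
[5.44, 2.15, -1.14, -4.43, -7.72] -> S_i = 5.44 + -3.29*i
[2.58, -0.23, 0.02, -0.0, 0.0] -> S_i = 2.58*(-0.09)^i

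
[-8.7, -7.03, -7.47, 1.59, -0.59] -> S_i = Random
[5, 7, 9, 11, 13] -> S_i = 5 + 2*i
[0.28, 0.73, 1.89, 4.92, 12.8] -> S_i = 0.28*2.60^i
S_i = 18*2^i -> [18, 36, 72, 144, 288]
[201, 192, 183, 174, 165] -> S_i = 201 + -9*i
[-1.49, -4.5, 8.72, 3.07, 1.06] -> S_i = Random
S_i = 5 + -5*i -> [5, 0, -5, -10, -15]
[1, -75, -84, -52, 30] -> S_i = Random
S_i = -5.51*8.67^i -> [-5.51, -47.77, -414.18, -3590.95, -31133.5]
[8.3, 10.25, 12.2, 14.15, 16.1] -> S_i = 8.30 + 1.95*i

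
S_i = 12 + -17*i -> [12, -5, -22, -39, -56]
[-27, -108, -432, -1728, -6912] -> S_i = -27*4^i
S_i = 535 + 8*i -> [535, 543, 551, 559, 567]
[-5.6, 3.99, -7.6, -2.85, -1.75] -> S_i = Random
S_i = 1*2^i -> [1, 2, 4, 8, 16]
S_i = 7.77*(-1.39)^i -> [7.77, -10.8, 15.01, -20.87, 29.01]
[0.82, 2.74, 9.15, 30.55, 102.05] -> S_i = 0.82*3.34^i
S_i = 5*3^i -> [5, 15, 45, 135, 405]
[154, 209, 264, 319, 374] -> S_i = 154 + 55*i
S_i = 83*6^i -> [83, 498, 2988, 17928, 107568]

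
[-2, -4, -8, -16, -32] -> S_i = -2*2^i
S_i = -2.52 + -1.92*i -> [-2.52, -4.44, -6.36, -8.28, -10.2]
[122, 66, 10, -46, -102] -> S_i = 122 + -56*i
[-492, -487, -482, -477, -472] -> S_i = -492 + 5*i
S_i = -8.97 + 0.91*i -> [-8.97, -8.06, -7.15, -6.24, -5.33]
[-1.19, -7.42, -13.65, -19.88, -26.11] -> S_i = -1.19 + -6.23*i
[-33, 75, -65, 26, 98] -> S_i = Random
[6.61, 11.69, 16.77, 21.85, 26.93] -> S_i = 6.61 + 5.08*i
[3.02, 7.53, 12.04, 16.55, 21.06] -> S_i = 3.02 + 4.51*i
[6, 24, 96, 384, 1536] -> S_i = 6*4^i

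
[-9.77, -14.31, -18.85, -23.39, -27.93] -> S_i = -9.77 + -4.54*i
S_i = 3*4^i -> [3, 12, 48, 192, 768]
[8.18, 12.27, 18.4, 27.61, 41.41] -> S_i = 8.18*1.50^i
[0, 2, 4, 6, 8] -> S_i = 0 + 2*i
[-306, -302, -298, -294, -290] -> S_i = -306 + 4*i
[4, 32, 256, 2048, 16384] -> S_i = 4*8^i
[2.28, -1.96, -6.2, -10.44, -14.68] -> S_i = 2.28 + -4.24*i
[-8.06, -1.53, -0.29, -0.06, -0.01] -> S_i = -8.06*0.19^i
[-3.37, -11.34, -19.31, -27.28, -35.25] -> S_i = -3.37 + -7.97*i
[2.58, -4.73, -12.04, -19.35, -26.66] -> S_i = 2.58 + -7.31*i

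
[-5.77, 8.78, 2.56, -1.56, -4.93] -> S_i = Random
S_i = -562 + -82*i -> [-562, -644, -726, -808, -890]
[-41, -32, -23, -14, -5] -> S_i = -41 + 9*i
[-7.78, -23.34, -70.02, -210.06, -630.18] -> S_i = -7.78*3.00^i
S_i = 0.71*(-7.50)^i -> [0.71, -5.32, 39.94, -299.53, 2246.48]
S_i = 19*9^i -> [19, 171, 1539, 13851, 124659]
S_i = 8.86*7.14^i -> [8.86, 63.26, 451.68, 3224.99, 23026.43]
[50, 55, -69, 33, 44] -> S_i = Random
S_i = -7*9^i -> [-7, -63, -567, -5103, -45927]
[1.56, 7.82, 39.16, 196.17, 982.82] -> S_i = 1.56*5.01^i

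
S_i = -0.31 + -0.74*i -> [-0.31, -1.05, -1.79, -2.53, -3.27]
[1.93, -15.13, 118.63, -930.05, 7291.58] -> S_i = 1.93*(-7.84)^i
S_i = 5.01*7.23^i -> [5.01, 36.22, 261.89, 1893.44, 13689.6]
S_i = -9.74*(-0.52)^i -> [-9.74, 5.06, -2.63, 1.37, -0.71]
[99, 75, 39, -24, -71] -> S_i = Random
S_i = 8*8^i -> [8, 64, 512, 4096, 32768]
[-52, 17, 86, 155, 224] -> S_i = -52 + 69*i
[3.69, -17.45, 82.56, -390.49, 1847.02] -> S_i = 3.69*(-4.73)^i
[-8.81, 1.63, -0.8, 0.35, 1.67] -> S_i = Random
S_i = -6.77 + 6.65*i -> [-6.77, -0.12, 6.53, 13.18, 19.83]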